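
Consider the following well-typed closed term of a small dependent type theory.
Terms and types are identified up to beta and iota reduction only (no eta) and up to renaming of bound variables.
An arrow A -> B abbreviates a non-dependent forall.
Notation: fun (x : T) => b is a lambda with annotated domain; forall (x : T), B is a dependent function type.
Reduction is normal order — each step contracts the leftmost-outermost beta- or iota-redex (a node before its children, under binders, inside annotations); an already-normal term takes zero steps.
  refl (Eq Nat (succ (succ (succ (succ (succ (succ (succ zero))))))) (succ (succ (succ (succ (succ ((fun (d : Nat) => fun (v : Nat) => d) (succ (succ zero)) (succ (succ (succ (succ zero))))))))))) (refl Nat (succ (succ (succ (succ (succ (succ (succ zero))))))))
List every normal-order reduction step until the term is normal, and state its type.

normal-order reduction sequence:
  refl (Eq Nat (succ (succ (succ (succ (succ (succ (succ zero))))))) (succ (succ (succ (succ (succ ((fun (d : Nat) => fun (v : Nat) => d) (succ (succ zero)) (succ (succ (succ (succ zero))))))))))) (refl Nat (succ (succ (succ (succ (succ (succ (succ zero))))))))
  ~> refl (Eq Nat (succ (succ (succ (succ (succ (succ (succ zero))))))) (succ (succ (succ (succ (succ ((fun (d : Nat) => succ (succ zero)) (succ (succ (succ (succ zero))))))))))) (refl Nat (succ (succ (succ (succ (succ (succ (succ zero))))))))
  ~> refl (Eq Nat (succ (succ (succ (succ (succ (succ (succ zero))))))) (succ (succ (succ (succ (succ (succ (succ zero)))))))) (refl Nat (succ (succ (succ (succ (succ (succ (succ zero))))))))
type:
  Eq (Eq Nat (succ (succ (succ (succ (succ (succ (succ zero))))))) (succ (succ (succ (succ (succ (succ (succ zero)))))))) (refl Nat (succ (succ (succ (succ (succ (succ (succ zero)))))))) (refl Nat (succ (succ (succ (succ (succ (succ (succ zero))))))))


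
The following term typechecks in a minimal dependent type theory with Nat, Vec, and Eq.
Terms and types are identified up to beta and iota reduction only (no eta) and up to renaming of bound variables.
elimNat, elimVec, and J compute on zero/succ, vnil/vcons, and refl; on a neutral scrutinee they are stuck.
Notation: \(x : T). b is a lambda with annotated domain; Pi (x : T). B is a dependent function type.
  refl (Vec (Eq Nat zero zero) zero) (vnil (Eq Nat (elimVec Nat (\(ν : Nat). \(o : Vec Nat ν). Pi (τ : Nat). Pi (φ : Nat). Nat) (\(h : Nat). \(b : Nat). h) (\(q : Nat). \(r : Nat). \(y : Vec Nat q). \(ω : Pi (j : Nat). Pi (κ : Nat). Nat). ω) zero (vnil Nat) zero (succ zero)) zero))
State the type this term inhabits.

inferred type:
  Eq (Vec (Eq Nat zero zero) zero) (vnil (Eq Nat zero zero)) (vnil (Eq Nat zero zero))


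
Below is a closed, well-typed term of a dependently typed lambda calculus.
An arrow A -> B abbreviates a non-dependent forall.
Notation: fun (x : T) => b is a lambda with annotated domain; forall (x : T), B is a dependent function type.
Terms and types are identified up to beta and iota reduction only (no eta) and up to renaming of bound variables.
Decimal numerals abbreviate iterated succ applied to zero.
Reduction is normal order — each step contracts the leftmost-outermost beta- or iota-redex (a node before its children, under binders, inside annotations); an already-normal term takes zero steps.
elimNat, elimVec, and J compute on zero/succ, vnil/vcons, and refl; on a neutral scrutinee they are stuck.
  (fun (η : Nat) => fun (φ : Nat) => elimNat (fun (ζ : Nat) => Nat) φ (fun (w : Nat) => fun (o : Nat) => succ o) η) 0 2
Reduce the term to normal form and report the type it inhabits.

normal form:
  2
the term's type:
  Nat
observation: the leftmost-outermost redex is a beta-redex, and normalization takes 3 steps.


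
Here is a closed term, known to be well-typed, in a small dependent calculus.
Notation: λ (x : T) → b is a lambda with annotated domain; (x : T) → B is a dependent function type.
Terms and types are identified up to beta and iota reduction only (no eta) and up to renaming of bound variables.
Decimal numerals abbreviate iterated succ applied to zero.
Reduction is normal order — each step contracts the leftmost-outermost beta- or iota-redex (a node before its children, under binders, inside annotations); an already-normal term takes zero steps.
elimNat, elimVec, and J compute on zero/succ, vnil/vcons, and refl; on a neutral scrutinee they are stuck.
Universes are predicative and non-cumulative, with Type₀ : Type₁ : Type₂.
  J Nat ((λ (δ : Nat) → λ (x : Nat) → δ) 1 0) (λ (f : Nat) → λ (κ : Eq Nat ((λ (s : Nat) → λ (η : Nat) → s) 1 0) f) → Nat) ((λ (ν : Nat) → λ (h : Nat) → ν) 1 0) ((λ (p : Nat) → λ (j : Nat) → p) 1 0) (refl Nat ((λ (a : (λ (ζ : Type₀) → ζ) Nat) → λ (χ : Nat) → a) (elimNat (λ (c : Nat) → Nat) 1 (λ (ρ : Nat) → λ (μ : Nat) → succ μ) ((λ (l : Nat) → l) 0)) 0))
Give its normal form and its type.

reduced normal form:
  1
the term's type:
  Nat
observation: 3 normal-order steps normalize the term, beginning with a J iota-redex.


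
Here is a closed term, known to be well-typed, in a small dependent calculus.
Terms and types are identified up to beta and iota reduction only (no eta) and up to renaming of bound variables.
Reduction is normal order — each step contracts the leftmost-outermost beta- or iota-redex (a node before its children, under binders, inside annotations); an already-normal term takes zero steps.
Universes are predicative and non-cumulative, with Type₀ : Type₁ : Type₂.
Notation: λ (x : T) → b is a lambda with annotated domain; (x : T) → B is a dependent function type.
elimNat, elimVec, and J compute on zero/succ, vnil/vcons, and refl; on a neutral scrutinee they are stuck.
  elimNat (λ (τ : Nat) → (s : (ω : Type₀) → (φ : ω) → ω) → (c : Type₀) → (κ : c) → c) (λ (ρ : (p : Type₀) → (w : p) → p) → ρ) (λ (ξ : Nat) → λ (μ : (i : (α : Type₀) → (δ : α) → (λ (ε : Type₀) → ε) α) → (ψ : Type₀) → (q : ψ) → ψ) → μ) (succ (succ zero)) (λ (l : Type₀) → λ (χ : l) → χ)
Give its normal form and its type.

reduced normal form:
  λ (τ : Type₀) → λ (s : τ) → s
the term's type:
  (τ : Type₀) → (s : τ) → τ


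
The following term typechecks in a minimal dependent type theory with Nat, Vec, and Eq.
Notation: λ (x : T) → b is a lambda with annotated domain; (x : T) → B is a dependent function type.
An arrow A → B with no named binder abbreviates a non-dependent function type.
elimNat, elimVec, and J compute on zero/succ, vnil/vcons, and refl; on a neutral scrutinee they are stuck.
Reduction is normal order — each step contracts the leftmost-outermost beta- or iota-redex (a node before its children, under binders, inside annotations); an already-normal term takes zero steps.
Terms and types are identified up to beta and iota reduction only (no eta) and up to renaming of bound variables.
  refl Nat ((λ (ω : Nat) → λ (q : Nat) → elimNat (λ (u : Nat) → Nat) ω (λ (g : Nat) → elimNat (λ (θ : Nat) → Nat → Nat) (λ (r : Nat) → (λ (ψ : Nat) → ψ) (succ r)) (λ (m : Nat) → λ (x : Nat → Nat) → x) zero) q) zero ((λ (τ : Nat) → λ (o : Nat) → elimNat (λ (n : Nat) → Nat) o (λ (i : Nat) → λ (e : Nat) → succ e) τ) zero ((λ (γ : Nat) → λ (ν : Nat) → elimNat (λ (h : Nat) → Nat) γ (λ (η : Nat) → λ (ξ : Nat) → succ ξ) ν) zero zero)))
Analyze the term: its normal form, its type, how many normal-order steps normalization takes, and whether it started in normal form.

resulting normal form:
  refl Nat zero
type:
  Eq Nat zero zero
normal-order step count: 11
already normal: no
first contracted redex: a beta-redex


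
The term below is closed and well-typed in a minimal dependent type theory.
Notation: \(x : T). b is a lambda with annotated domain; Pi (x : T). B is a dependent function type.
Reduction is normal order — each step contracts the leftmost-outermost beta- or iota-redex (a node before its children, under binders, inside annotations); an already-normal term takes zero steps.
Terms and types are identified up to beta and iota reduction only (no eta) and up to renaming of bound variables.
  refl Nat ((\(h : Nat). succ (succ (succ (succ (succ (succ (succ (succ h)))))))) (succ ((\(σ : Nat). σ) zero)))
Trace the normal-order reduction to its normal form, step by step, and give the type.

normal-order reduction sequence:
  refl Nat ((\(h : Nat). succ (succ (succ (succ (succ (succ (succ (succ h)))))))) (succ ((\(σ : Nat). σ) zero)))
  ~> refl Nat (succ (succ (succ (succ (succ (succ (succ (succ (succ ((\(h : Nat). h) zero))))))))))
  ~> refl Nat (succ (succ (succ (succ (succ (succ (succ (succ (succ zero)))))))))
the term's type:
  Eq Nat (succ (succ (succ (succ (succ (succ (succ (succ (succ zero))))))))) (succ (succ (succ (succ (succ (succ (succ (succ (succ zero)))))))))


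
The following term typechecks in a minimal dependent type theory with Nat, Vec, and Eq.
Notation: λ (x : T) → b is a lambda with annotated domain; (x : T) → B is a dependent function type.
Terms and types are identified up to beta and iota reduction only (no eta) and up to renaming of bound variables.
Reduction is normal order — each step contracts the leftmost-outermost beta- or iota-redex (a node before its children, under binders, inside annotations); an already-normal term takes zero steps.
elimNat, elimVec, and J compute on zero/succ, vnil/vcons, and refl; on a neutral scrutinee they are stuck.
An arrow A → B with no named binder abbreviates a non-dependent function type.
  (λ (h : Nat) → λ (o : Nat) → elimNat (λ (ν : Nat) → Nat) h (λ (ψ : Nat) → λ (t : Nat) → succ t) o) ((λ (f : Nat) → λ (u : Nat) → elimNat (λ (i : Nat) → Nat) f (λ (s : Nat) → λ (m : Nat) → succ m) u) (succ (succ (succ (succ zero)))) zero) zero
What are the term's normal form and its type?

normal form:
  succ (succ (succ (succ zero)))
the term's type:
  Nat
observation: normalization takes exactly 6 steps under the normal-order strategy.


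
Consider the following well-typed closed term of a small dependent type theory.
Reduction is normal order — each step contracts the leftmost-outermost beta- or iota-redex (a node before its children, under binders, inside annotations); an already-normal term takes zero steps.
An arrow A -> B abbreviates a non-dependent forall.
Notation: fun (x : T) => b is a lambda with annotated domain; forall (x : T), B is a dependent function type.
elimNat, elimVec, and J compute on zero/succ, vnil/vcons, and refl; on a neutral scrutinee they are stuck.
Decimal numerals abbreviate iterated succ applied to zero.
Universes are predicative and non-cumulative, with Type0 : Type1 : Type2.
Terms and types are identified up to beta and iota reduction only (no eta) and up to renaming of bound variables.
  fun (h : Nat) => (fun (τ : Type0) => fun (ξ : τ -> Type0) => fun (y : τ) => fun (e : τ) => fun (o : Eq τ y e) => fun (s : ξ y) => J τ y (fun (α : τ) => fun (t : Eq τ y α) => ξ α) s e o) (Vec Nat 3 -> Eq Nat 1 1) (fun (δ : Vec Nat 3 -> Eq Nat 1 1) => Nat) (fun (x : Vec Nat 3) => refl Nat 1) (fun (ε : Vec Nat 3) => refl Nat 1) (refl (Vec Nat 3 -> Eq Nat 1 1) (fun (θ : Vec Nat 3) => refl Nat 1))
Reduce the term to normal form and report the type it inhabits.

resulting normal form:
  fun (h : Nat) => fun (τ : Nat) => τ
the term's type:
  Nat -> Nat -> Nat
observation: 7 normal-order steps normalize the term, beginning with a beta-redex.


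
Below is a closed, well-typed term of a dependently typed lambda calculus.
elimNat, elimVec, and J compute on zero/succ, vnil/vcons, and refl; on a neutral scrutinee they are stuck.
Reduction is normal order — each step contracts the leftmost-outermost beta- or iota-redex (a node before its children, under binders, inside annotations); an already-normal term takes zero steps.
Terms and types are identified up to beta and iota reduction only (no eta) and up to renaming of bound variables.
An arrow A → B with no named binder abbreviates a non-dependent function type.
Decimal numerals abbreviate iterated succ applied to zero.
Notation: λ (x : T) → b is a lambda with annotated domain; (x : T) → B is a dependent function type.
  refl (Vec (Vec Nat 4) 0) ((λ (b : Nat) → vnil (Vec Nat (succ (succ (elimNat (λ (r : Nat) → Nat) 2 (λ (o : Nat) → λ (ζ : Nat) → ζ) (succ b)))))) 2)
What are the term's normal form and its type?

normal form:
  refl (Vec (Vec Nat 4) 0) (vnil (Vec Nat 4))
type:
  Eq (Vec (Vec Nat 4) 0) (vnil (Vec Nat 4)) (vnil (Vec Nat 4))


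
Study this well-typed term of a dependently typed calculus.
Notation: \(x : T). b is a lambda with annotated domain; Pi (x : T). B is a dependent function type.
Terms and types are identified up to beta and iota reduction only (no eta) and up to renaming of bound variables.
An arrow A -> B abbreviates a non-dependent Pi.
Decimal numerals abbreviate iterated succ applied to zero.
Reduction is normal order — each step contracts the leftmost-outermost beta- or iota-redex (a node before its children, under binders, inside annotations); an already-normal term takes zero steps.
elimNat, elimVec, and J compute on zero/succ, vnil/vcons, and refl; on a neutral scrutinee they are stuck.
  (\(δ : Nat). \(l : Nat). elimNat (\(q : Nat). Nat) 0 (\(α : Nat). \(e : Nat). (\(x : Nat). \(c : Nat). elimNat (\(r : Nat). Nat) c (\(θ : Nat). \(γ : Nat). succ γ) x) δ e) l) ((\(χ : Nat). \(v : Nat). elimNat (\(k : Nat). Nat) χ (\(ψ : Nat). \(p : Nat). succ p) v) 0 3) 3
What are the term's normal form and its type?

normal form:
  9
type:
  Nat
observation: the first redex contracted is a beta-redex; the normal form is reached in 84 normal-order steps.


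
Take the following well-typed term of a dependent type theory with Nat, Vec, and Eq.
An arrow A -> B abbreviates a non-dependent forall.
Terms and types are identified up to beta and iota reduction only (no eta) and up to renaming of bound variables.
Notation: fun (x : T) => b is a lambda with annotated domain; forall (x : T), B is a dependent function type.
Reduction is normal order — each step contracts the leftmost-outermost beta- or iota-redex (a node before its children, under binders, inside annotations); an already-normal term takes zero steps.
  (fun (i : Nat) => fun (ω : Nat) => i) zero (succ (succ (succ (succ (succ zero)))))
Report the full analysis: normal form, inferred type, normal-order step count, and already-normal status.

reduced normal form:
  zero
type:
  Nat
normal-order step count: 2
started in normal form: no
first redex: a beta-redex


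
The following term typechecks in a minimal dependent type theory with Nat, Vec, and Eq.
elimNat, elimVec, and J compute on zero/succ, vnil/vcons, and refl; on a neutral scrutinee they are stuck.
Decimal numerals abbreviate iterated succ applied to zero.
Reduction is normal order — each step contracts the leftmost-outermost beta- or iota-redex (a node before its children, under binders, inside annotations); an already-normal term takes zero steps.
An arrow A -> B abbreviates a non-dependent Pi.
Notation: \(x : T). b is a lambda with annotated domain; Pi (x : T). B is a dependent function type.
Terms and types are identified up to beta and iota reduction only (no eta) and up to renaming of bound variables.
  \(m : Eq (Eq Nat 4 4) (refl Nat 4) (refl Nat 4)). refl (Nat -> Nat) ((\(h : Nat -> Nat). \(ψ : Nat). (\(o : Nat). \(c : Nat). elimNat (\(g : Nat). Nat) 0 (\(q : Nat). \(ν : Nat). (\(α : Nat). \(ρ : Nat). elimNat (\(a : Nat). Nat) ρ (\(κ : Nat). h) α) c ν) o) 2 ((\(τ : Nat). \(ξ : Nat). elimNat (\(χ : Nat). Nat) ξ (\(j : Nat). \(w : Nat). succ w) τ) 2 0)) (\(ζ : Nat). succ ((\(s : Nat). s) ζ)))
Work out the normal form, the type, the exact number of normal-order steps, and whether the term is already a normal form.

normal form:
  \(m : Eq (Eq Nat 4 4) (refl Nat 4) (refl Nat 4)). refl (Nat -> Nat) (\(h : Nat). 4)
the term's type:
  Eq (Eq Nat 4 4) (refl Nat 4) (refl Nat 4) -> Eq (Nat -> Nat) (\(m : Nat). 4) (\(h : Nat). 4)
normal-order step count: 48
started in normal form: no
first contracted redex: a beta-redex


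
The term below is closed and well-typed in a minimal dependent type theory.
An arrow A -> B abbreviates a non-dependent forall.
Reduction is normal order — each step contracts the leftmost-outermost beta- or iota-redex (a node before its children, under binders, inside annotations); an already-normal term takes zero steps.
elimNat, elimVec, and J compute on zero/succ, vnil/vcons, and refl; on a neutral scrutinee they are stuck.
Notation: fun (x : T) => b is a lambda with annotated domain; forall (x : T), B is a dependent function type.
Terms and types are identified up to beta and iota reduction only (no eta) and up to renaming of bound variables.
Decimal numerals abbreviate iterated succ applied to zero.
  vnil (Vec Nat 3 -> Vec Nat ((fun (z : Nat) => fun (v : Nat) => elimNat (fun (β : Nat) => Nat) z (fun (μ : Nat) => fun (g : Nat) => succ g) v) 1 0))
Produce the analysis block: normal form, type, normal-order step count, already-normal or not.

reduced normal form:
  vnil (Vec Nat 3 -> Vec Nat 1)
inferred type:
  Vec (Vec Nat 3 -> Vec Nat 1) 0
normal-order step count: 3
term was already normal: no
first contracted redex: a beta-redex


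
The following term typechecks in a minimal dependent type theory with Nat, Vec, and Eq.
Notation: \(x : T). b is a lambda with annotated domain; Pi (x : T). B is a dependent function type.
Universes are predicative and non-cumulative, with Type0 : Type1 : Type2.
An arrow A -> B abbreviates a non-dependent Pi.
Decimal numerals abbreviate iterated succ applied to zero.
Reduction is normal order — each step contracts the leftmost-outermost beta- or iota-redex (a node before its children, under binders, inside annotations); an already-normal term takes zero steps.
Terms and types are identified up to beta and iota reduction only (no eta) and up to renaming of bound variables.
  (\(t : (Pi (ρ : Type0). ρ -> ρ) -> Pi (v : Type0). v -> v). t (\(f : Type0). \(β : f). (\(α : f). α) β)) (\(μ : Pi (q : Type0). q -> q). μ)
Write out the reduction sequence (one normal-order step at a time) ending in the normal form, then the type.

normal-order reduction:
  (\(t : (Pi (ρ : Type0). ρ -> ρ) -> Pi (v : Type0). v -> v). t (\(f : Type0). \(β : f). (\(α : f). α) β)) (\(μ : Pi (q : Type0). q -> q). μ)
  ~> (\(t : Pi (ρ : Type0). ρ -> ρ). t) (\(v : Type0). \(f : v). (\(β : v). β) f)
  ~> \(t : Type0). \(ρ : t). (\(v : t). v) ρ
  ~> \(t : Type0). \(ρ : t). ρ
inferred type:
  Pi (t : Type0). t -> t


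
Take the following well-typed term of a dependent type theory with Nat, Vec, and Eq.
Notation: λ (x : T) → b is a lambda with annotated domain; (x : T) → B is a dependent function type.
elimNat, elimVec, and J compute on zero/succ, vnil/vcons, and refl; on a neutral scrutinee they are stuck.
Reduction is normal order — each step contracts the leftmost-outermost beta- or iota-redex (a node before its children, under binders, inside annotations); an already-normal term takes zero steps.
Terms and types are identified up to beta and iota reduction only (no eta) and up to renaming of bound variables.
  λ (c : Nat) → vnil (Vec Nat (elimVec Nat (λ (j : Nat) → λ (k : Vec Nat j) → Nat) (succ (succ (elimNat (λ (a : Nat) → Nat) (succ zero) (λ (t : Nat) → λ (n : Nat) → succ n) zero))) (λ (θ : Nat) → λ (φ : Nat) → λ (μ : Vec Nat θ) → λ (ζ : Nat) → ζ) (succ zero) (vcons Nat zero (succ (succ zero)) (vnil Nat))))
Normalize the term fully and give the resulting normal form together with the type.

normal form:
  λ (c : Nat) → vnil (Vec Nat (succ (succ (succ zero))))
type:
  (c : Nat) → Vec (Vec Nat (succ (succ (succ zero)))) zero


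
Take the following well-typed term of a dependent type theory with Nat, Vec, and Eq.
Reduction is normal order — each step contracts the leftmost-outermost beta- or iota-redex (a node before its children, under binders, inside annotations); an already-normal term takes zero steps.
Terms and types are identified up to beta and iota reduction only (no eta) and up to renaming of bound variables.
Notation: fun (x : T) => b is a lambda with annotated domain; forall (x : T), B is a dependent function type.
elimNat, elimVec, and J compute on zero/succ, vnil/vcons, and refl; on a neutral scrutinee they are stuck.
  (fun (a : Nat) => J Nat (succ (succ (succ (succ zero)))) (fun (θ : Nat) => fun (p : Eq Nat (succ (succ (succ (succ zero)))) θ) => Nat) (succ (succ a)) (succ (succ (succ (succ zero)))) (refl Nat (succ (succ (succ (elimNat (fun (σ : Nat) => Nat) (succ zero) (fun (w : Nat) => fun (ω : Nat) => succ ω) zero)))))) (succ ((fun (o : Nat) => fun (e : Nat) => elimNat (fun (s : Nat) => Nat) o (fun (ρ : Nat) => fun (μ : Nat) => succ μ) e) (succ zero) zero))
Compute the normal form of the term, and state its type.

reduced normal form:
  succ (succ (succ (succ zero)))
the term's type:
  Nat
observation: the first redex contracted is a beta-redex; the normal form is reached in 5 normal-order steps.


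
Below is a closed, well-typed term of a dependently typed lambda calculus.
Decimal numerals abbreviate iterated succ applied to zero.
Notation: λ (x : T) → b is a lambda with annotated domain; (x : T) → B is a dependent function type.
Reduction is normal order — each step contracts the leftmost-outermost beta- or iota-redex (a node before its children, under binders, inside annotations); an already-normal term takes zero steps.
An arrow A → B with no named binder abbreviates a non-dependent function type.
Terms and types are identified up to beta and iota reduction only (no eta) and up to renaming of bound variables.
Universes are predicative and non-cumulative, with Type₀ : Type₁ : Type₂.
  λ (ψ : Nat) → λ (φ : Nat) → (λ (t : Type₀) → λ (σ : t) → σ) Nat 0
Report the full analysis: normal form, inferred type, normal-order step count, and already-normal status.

reduced normal form:
  λ (ψ : Nat) → λ (φ : Nat) → 0
the term's type:
  Nat → Nat → Nat
normal-order step count: 2
already normal: no
first redex: a beta-redex


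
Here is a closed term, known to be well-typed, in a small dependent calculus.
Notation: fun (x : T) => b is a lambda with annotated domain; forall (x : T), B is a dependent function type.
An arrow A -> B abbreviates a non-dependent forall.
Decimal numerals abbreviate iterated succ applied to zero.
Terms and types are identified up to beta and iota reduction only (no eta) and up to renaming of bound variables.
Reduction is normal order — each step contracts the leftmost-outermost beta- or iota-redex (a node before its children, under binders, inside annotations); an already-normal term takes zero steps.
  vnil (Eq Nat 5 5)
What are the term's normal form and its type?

normal form:
  vnil (Eq Nat 5 5)
the term's type:
  Vec (Eq Nat 5 5) 0
observation: the term is already in normal form.


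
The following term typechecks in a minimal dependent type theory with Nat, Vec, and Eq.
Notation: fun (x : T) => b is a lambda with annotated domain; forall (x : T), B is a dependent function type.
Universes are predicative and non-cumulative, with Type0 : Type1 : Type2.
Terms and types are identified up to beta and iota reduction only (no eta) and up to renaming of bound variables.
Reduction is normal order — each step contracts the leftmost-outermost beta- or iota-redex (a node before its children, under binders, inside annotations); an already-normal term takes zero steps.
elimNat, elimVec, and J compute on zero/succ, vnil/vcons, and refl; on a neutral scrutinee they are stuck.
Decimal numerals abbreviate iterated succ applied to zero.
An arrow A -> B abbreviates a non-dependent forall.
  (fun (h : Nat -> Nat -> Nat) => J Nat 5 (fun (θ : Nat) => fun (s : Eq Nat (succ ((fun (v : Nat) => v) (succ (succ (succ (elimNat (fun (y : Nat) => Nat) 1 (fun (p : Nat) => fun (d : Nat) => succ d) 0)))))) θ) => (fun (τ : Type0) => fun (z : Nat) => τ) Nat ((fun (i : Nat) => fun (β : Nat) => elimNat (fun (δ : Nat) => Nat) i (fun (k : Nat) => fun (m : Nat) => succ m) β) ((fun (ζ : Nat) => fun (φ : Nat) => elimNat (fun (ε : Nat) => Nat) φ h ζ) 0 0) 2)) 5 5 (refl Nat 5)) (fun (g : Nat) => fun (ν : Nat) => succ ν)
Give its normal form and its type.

resulting normal form:
  5
type:
  Nat
observation: normalization takes exactly 2 steps under the normal-order strategy.


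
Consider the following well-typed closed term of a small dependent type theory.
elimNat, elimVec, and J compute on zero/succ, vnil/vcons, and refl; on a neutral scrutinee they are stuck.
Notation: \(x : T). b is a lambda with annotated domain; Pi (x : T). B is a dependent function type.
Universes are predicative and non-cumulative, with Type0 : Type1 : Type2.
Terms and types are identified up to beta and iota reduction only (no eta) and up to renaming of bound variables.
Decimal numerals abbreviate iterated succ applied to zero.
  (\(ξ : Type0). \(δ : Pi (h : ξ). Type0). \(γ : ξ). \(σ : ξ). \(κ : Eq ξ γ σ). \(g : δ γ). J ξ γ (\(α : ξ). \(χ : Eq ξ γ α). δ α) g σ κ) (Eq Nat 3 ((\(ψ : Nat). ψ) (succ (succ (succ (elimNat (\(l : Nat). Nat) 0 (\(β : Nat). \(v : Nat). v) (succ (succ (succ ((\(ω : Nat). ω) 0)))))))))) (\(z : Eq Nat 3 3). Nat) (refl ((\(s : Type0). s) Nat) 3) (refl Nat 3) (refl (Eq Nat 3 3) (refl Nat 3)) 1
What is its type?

the term's type:
  Nat


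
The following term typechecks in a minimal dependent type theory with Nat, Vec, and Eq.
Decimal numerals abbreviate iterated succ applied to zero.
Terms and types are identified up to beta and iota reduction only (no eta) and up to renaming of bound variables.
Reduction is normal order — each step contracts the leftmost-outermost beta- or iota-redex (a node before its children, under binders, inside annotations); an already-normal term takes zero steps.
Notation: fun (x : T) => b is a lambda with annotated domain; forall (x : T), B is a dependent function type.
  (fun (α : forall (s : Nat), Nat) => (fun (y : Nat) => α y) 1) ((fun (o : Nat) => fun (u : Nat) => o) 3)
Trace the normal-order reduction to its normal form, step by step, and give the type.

normal-order reduction sequence:
  (fun (α : forall (s : Nat), Nat) => (fun (y : Nat) => α y) 1) ((fun (o : Nat) => fun (u : Nat) => o) 3)
  ~> (fun (α : Nat) => (fun (s : Nat) => fun (y : Nat) => s) 3 α) 1
  ~> (fun (α : Nat) => fun (s : Nat) => α) 3 1
  ~> (fun (α : Nat) => 3) 1
  ~> 3
the term's type:
  Nat


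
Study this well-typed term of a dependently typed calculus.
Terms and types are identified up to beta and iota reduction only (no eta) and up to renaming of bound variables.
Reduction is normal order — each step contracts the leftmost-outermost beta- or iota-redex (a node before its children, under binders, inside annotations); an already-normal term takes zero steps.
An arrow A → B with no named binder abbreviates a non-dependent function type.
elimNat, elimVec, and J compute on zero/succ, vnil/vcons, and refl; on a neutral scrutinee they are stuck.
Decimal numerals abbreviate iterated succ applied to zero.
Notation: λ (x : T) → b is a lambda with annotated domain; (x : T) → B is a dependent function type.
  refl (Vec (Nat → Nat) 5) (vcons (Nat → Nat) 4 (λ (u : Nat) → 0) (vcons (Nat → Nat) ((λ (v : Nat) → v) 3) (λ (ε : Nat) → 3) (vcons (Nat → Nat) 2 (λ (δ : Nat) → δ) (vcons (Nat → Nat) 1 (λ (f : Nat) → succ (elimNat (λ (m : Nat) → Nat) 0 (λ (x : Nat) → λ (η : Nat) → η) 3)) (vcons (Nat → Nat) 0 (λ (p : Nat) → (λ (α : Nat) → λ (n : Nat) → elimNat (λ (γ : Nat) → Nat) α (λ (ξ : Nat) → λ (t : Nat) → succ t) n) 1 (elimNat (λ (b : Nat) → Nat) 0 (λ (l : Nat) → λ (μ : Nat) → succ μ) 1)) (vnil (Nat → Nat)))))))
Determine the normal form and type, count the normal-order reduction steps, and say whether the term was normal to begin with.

resulting normal form:
  refl (Vec (Nat → Nat) 5) (vcons (Nat → Nat) 4 (λ (u : Nat) → 0) (vcons (Nat → Nat) 3 (λ (v : Nat) → 3) (vcons (Nat → Nat) 2 (λ (ε : Nat) → ε) (vcons (Nat → Nat) 1 (λ (δ : Nat) → 1) (vcons (Nat → Nat) 0 (λ (f : Nat) → 2) (vnil (Nat → Nat)))))))
the term's type:
  Eq (Vec (Nat → Nat) 5) (vcons (Nat → Nat) 4 (λ (u : Nat) → 0) (vcons (Nat → Nat) 3 (λ (v : Nat) → 3) (vcons (Nat → Nat) 2 (λ (ε : Nat) → ε) (vcons (Nat → Nat) 1 (λ (δ : Nat) → 1) (vcons (Nat → Nat) 0 (λ (f : Nat) → 2) (vnil (Nat → Nat))))))) (vcons (Nat → Nat) 4 (λ (m : Nat) → 0) (vcons (Nat → Nat) 3 (λ (x : Nat) → 3) (vcons (Nat → Nat) 2 (λ (η : Nat) → η) (vcons (Nat → Nat) 1 (λ (p : Nat) → 1) (vcons (Nat → Nat) 0 (λ (α : Nat) → 2) (vnil (Nat → Nat)))))))
normal-order step count: 21
already normal: no
first redex: a beta-redex


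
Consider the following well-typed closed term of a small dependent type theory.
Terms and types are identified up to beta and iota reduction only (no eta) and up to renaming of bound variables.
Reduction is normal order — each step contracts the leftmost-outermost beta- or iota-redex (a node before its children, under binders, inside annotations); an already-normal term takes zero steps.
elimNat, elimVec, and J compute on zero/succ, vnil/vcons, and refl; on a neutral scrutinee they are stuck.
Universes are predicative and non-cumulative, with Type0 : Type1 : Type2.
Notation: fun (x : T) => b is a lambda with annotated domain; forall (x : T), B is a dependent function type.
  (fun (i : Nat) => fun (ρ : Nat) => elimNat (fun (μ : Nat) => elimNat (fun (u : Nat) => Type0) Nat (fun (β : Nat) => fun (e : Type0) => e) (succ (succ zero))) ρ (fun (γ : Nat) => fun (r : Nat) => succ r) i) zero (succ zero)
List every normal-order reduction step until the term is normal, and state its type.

normal-order reduction sequence:
  (fun (i : Nat) => fun (ρ : Nat) => elimNat (fun (μ : Nat) => elimNat (fun (u : Nat) => Type0) Nat (fun (β : Nat) => fun (e : Type0) => e) (succ (succ zero))) ρ (fun (γ : Nat) => fun (r : Nat) => succ r) i) zero (succ zero)
  ~> (fun (i : Nat) => elimNat (fun (ρ : Nat) => elimNat (fun (μ : Nat) => Type0) Nat (fun (u : Nat) => fun (β : Type0) => β) (succ (succ zero))) i (fun (e : Nat) => fun (γ : Nat) => succ γ) zero) (succ zero)
  ~> elimNat (fun (i : Nat) => elimNat (fun (ρ : Nat) => Type0) Nat (fun (μ : Nat) => fun (u : Type0) => u) (succ (succ zero))) (succ zero) (fun (β : Nat) => fun (e : Nat) => succ e) zero
  ~> succ zero
inferred type:
  Nat


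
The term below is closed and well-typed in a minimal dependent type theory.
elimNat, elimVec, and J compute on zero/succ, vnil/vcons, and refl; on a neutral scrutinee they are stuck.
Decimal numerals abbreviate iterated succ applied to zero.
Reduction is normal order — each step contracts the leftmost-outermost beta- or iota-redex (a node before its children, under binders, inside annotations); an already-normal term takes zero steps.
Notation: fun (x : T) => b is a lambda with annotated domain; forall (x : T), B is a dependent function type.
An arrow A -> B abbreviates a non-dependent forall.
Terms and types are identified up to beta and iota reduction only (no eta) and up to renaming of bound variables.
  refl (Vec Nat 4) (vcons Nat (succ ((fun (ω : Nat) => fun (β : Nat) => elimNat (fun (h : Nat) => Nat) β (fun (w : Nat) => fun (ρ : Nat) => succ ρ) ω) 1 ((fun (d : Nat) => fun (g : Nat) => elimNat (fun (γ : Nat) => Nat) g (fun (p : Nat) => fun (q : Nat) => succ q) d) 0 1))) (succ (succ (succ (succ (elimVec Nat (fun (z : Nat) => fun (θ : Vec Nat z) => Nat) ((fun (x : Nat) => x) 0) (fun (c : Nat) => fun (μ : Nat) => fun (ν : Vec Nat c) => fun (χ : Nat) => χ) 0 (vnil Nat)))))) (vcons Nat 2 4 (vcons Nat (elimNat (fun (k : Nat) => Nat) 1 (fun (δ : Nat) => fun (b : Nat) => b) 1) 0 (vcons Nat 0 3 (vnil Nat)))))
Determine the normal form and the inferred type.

reduced normal form:
  refl (Vec Nat 4) (vcons Nat 3 4 (vcons Nat 2 4 (vcons Nat 1 0 (vcons Nat 0 3 (vnil Nat)))))
inferred type:
  Eq (Vec Nat 4) (vcons Nat 3 4 (vcons Nat 2 4 (vcons Nat 1 0 (vcons Nat 0 3 (vnil Nat))))) (vcons Nat 3 4 (vcons Nat 2 4 (vcons Nat 1 0 (vcons Nat 0 3 (vnil Nat)))))


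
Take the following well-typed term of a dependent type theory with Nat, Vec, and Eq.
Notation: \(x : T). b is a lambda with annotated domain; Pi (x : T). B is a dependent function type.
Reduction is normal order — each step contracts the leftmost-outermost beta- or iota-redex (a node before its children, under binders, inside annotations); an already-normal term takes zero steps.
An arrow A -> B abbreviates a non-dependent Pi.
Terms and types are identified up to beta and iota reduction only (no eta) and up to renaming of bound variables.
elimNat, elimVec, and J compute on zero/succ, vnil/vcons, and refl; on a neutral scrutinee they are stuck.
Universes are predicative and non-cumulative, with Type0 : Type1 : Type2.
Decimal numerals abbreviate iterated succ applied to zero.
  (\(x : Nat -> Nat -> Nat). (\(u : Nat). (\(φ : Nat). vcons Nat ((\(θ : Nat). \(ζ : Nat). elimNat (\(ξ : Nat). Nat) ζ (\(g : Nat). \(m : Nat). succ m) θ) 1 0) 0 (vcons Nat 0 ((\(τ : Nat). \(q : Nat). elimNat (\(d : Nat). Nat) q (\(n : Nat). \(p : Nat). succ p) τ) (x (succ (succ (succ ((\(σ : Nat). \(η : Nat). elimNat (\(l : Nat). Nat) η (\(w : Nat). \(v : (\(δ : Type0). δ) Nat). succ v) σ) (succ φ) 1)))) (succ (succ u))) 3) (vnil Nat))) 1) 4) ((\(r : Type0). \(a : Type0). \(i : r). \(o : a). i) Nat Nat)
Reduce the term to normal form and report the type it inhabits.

normal form:
  vcons Nat 1 0 (vcons Nat 0 9 (vnil Nat))
type:
  Vec Nat 2
observation: 43 normal-order steps normalize the term, beginning with a beta-redex.


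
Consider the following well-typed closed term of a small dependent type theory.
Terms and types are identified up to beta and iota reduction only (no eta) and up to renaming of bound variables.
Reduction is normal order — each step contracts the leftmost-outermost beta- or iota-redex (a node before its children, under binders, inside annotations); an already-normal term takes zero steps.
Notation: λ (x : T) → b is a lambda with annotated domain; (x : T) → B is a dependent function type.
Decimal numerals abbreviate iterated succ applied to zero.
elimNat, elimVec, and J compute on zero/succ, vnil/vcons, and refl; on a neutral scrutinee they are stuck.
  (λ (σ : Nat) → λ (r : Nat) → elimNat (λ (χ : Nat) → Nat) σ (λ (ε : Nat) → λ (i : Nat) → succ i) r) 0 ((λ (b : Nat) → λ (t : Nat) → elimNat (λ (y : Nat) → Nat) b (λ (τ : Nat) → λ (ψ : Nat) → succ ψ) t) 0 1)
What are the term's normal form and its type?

normal form:
  1
type:
  Nat


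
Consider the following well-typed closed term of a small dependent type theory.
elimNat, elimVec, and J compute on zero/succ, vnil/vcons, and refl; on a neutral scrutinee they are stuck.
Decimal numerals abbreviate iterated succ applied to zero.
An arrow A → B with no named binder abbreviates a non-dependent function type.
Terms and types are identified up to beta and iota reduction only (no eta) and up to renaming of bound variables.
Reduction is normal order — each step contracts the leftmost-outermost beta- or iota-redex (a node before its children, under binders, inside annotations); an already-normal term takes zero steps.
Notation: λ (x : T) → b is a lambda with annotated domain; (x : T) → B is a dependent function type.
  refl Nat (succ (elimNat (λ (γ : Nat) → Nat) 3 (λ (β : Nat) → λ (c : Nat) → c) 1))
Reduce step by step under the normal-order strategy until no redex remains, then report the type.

normal-order reduction sequence:
  refl Nat (succ (elimNat (λ (γ : Nat) → Nat) 3 (λ (β : Nat) → λ (c : Nat) → c) 1))
  ~> refl Nat (succ ((λ (γ : Nat) → λ (β : Nat) → β) 0 (elimNat (λ (c : Nat) → Nat) 3 (λ (r : Nat) → λ (j : Nat) → j) 0)))
  ~> refl Nat (succ ((λ (γ : Nat) → γ) (elimNat (λ (β : Nat) → Nat) 3 (λ (c : Nat) → λ (r : Nat) → r) 0)))
  ~> refl Nat (succ (elimNat (λ (γ : Nat) → Nat) 3 (λ (β : Nat) → λ (c : Nat) → c) 0))
  ~> refl Nat 4
type:
  Eq Nat 4 4


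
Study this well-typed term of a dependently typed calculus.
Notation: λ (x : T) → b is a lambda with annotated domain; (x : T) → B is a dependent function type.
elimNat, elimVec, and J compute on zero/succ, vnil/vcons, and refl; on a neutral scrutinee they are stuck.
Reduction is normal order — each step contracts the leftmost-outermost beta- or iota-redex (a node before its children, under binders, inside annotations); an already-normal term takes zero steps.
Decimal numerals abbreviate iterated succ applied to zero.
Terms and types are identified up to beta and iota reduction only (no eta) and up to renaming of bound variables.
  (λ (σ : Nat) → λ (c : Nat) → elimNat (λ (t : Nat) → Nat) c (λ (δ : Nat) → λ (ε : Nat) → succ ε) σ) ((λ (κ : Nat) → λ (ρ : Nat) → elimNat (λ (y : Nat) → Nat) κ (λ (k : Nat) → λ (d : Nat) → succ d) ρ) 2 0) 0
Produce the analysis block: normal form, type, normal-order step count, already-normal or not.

reduced normal form:
  2
type:
  Nat
steps to reach normal form (normal order): 12
term was already normal: no
first contracted redex: a beta-redex


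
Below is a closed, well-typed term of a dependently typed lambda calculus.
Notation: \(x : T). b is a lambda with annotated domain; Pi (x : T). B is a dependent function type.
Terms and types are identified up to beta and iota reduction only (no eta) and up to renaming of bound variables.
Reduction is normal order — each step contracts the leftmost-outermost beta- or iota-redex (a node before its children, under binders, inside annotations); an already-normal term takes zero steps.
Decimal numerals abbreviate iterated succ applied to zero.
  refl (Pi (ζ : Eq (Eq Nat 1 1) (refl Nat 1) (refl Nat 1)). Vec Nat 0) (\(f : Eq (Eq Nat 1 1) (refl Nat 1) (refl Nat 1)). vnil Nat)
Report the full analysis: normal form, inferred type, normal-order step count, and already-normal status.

reduced normal form:
  refl (Pi (ζ : Eq (Eq Nat 1 1) (refl Nat 1) (refl Nat 1)). Vec Nat 0) (\(f : Eq (Eq Nat 1 1) (refl Nat 1) (refl Nat 1)). vnil Nat)
inferred type:
  Eq (Pi (ζ : Eq (Eq Nat 1 1) (refl Nat 1) (refl Nat 1)). Vec Nat 0) (\(f : Eq (Eq Nat 1 1) (refl Nat 1) (refl Nat 1)). vnil Nat) (\(ξ : Eq (Eq Nat 1 1) (refl Nat 1) (refl Nat 1)). vnil Nat)
normal-order step count: 0
already normal: yes


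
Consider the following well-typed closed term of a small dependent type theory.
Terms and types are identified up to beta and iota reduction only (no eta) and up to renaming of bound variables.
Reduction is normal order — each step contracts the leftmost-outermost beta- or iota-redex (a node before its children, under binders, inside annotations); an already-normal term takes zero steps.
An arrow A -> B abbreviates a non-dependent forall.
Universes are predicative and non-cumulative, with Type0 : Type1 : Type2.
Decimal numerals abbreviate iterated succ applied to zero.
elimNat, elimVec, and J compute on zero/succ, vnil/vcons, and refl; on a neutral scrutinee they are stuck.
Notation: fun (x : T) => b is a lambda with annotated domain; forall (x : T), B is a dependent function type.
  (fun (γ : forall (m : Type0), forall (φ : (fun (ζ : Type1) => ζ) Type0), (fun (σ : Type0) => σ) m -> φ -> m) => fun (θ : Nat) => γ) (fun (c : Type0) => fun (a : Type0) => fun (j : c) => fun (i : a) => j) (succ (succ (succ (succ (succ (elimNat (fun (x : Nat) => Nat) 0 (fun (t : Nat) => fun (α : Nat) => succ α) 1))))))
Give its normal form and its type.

reduced normal form:
  fun (γ : Type0) => fun (m : Type0) => fun (φ : γ) => fun (ζ : m) => φ
the term's type:
  forall (γ : Type0), forall (m : Type0), γ -> m -> γ


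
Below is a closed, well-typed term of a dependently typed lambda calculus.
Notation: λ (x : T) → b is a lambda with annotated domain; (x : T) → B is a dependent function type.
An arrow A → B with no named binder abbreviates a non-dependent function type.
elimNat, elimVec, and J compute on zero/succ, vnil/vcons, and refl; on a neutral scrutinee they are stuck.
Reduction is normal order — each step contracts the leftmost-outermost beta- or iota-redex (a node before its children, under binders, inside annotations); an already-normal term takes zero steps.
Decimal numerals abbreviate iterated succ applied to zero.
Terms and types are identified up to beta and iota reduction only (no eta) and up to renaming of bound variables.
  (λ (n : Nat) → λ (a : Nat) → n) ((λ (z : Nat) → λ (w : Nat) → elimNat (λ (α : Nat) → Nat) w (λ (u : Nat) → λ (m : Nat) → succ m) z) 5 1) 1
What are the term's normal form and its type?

resulting normal form:
  6
inferred type:
  Nat
observation: the leftmost-outermost redex is a beta-redex, and normalization takes 20 steps.
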